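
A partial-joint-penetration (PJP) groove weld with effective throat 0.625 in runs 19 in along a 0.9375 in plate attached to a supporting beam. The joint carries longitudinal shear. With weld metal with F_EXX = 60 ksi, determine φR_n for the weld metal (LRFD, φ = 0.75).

φR_n ≈ 321 kips

Effective throat (given) t_e = 0.625 in.
A_we = 0.625 × 19 = 11.88 in².
F_nw = 0.6 F_EXX = 36 ksi.
φR_n = 0.75 × 36 × 11.88 = 320.6 kips.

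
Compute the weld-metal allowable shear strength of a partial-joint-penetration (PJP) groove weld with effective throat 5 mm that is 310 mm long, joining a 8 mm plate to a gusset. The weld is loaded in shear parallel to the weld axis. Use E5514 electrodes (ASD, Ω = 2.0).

E55XX → F_EXX = 550 MPa.
Effective throat (given) t_e = 5 mm.
A_we = 5 × 310 = 1550 mm².
F_nw = 0.6 F_EXX = 330 MPa.
R_n/Ω = (330 × 1550) / 2.0 × 10⁻³ = 255.8 kN.

R_n/Ω ≈ 256 kN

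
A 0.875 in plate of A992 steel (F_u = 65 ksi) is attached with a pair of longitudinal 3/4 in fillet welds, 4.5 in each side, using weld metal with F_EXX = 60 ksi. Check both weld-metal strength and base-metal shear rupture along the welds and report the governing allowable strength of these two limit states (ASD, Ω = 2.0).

t_e = 0.707 × 0.75 = 0.5302 in; L = 9 in.
Weld metal: R_n/Ω = (1/2.0) × 0.6 × 60 × 0.5302 × 9 = 85.9 kip.
Base metal (shear rupture): R_n/Ω = (1/2.0) × 0.6 × 65 × 0.875 × 9 = 153.6 kip.
Governing: weld metal.

R_n/Ω ≈ 85.9 kip (weld metal governs)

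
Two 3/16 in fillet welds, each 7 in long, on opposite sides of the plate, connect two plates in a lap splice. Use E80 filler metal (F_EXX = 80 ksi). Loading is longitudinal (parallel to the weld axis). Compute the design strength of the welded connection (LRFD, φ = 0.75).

φR_n ≈ 66.8 kips

Effective throat t_e = 0.707 × 0.1875 = 0.1326 in.
Total length L = 14 in; A_we = 0.1326 × 14 = 1.856 in².
F_nw = 0.6 F_EXX = 0.6 × 80 = 48 ksi.
φR_n = 0.75 × 48 × 1.856 = 66.81 kips.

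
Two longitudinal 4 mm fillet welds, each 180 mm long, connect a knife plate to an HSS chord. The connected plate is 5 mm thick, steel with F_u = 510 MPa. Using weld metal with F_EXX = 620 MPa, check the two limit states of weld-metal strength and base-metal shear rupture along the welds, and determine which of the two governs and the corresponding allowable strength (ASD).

R_n/Ω ≈ 189 kN (weld metal governs)

t_e = 0.707 × 4 = 2.828 mm; L = 360 mm.
Weld metal: R_n/Ω = (1/2.0) × 0.6 × 620 × 2.828 × 360 × 10⁻³ = 189.4 kN.
Base metal (shear rupture): R_n/Ω = (1/2.0) × 0.6 × 510 × 5 × 360 × 10⁻³ = 275.4 kN.
Governing: weld metal.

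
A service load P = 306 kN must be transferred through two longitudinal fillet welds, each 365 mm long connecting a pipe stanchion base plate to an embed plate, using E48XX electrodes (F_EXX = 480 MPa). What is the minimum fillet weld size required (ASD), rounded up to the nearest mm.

Total weld length L = 730 mm.
Required throat t_e = P × Ω / (0.6 F_EXX × L) = 306 × 2.0 / (0.6 × 480 × 730 × 10⁻³) = 2.911 mm.
Required leg w = t_e / 0.707 = 4.117 mm → use 5 mm.

w = 5 mm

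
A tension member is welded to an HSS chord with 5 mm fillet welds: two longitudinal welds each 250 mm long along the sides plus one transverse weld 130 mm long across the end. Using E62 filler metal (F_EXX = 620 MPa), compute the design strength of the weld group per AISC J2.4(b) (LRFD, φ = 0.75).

t_e = 0.707 × 5 = 3.535 mm.
R_nwl = 0.6 × 620 × 3.535 × 500 × 10⁻³ = 657.5 kN (longitudinal, 2 welds).
R_nwt = 0.6 × 620 × 3.535 × 130 × 10⁻³ = 171 kN (transverse, base value).
(i) R_nwl + R_nwt = 828.5 kN; (ii) 0.85 R_nwl + 1.5 R_nwt = 815.3 kN.
R_n = max = 828.5 kN [governs: (i)]; φR_n = 621.3 kN.

φR_n ≈ 621 kN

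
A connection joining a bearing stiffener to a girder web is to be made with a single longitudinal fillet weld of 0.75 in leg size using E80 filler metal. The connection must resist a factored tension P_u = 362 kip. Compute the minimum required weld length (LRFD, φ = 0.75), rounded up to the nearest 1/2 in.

L = 19 in

E80XX → F_EXX = 80 ksi.
Throat t_e = 0.707 × 0.75 = 0.5302 in.
φr_n = 0.75 × 0.6 × 80 × 0.5302 = 19.09 kip/in.
L_req = P_u / φr_n = 362 / 19.09 = 18.96 in total.
Round up → use L = 19 in.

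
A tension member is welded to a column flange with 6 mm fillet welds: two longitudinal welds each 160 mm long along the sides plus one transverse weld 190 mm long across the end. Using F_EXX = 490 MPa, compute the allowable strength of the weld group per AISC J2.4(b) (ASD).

t_e = 0.707 × 6 = 4.242 mm.
R_nwl = 0.6 × 490 × 4.242 × 320 × 10⁻³ = 399.1 kN (longitudinal, 2 welds).
R_nwt = 0.6 × 490 × 4.242 × 190 × 10⁻³ = 237 kN (transverse, base value).
(i) R_nwl + R_nwt = 636 kN; (ii) 0.85 R_nwl + 1.5 R_nwt = 694.7 kN.
R_n = max = 694.7 kN [governs: (ii)]; R_n/Ω = 347.3 kN.

R_n/Ω ≈ 347 kN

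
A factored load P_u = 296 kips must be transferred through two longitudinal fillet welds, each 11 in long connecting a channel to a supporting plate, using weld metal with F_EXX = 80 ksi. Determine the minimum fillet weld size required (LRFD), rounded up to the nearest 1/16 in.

Total weld length L = 22 in.
Required throat t_e = P_u / (φ × 0.6 F_EXX × L) = 296 / (0.75 × 0.6 × 80 × 22) = 0.3737 in.
Required leg w = t_e / 0.707 = 0.5286 in → use 9/16 in.

w = 9/16 in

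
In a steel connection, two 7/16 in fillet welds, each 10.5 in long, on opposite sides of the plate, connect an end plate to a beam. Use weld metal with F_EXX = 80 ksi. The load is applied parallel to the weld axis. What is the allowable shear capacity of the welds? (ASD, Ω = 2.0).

R_n/Ω ≈ 156 kips

Effective throat t_e = 0.707 × 0.4375 = 0.3093 in.
Total length L = 21 in; A_we = 0.3093 × 21 = 6.496 in².
F_nw = 0.6 F_EXX = 0.6 × 80 = 48 ksi.
R_n = 48 × 6.496 = 311.8 kips; R_n/Ω = 311.8/2.0 = 155.9 kips.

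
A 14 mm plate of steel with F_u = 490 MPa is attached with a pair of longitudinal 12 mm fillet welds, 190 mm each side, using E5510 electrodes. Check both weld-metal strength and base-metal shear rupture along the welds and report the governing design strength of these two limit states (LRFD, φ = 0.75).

φR_n ≈ 798 kN (weld metal governs)

E55XX → F_EXX = 550 MPa.
t_e = 0.707 × 12 = 8.484 mm; L = 380 mm.
Weld metal: φR_n = 0.75 × 0.6 × 550 × 8.484 × 380 × 10⁻³ = 797.9 kN.
Base metal (shear rupture): φR_n = 0.75 × 0.6 × 490 × 14 × 380 × 10⁻³ = 1173 kN.
Governing: weld metal.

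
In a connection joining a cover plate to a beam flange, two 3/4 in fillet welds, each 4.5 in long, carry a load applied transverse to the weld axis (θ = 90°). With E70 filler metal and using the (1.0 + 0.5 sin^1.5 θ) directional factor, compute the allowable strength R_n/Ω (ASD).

E70XX → F_EXX = 70 ksi.
t_e = 0.707 × 0.75 = 0.5302 in; A_we = 0.5302 × 9 = 4.772 in².
Directional factor: 1.0 + 0.5 sin^1.5(90°) = 1.5.
F_nw = 0.6 × 70 × 1.5 = 63 ksi.
R_n/Ω = (63 × 4.772) / 2.0 = 150.3 kip.

R_n/Ω ≈ 150 kip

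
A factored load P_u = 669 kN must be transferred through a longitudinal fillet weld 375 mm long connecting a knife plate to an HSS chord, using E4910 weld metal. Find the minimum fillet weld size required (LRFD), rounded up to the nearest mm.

E49XX → F_EXX = 490 MPa.
Total weld length L = 375 mm.
Required throat t_e = P_u / (φ × 0.6 F_EXX × L) = 669 / (0.75 × 0.6 × 490 × 375 × 10⁻³) = 8.091 mm.
Required leg w = t_e / 0.707 = 11.44 mm → use 12 mm.

w = 12 mm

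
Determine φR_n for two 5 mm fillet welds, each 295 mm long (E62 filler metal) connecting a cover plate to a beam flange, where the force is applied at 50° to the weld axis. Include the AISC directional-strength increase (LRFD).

φR_n ≈ 777 kN

E62XX → F_EXX = 620 MPa.
t_e = 0.707 × 5 = 3.535 mm; A_we = 3.535 × 590 = 2086 mm².
Directional factor: 1.0 + 0.5 sin^1.5(50°) = 1.335.
F_nw = 0.6 × 620 × 1.335 = 496.7 MPa.
φR_n = 0.75 × 496.7 × 2086 × 10⁻³ = 777 kN.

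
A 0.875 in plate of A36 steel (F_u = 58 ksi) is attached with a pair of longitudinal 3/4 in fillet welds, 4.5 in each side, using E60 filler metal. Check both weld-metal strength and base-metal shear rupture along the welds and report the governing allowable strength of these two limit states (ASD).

E60XX → F_EXX = 60 ksi.
t_e = 0.707 × 0.75 = 0.5302 in; L = 9 in.
Weld metal: R_n/Ω = (1/2.0) × 0.6 × 60 × 0.5302 × 9 = 85.9 kips.
Base metal (shear rupture): R_n/Ω = (1/2.0) × 0.6 × 58 × 0.875 × 9 = 137 kips.
Governing: weld metal.

R_n/Ω ≈ 85.9 kips (weld metal governs)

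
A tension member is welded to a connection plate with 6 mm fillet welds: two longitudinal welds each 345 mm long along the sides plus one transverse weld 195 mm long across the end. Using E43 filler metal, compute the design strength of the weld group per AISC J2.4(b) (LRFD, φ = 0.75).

φR_n ≈ 726 kN

E43XX → F_EXX = 430 MPa.
t_e = 0.707 × 6 = 4.242 mm.
R_nwl = 0.6 × 430 × 4.242 × 690 × 10⁻³ = 755.2 kN (longitudinal, 2 welds).
R_nwt = 0.6 × 430 × 4.242 × 195 × 10⁻³ = 213.4 kN (transverse, base value).
(i) R_nwl + R_nwt = 968.6 kN; (ii) 0.85 R_nwl + 1.5 R_nwt = 962 kN.
R_n = max = 968.6 kN [governs: (i)]; φR_n = 726.4 kN.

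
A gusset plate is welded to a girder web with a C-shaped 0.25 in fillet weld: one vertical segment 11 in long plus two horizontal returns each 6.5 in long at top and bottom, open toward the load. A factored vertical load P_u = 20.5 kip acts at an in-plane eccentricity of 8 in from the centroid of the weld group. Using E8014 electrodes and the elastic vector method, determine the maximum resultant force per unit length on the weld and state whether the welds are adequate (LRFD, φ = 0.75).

f_max ≈ 2.58 kip/in; adequate

E80XX → F_EXX = 80 ksi.
Total weld length L_w = 24 in. Treat welds as unit-width lines.
Centroid: x̄ = 2×6.5×3.25 / 24 = 1.76 in from the vertical weld.
Polar moment about centroid: J = I_x + I_y = [11³/12 + 2×6.5×5.5²] + [11×1.76² + 2(6.5³/12 + 6.5×1.49²)] = 612.9 in³.
Direct shear f_v = P/L_w = 20.5 / 24 = 0.8542 kip/in (vertical).
Torsion M = P·e = 20.5 × 8 = 164 kip·in.
Critical point at (x, y) = (4.74, 5.5) from centroid. f_tx = M·y/J = 1.472 kip/in; f_ty = M·x/J = 1.268 kip/in.
Resultant f_max = √[f_tx² + (f_v + f_ty)²] = √[1.472² + (0.8542 + 1.268)²] = 2.583 kip/in.
Capacity per unit length: φr_n = 0.75 × 0.6 × 80 × (0.707 × 0.25) = 6.363 kip/in.
2.583 ≤ 6.363 → adequate.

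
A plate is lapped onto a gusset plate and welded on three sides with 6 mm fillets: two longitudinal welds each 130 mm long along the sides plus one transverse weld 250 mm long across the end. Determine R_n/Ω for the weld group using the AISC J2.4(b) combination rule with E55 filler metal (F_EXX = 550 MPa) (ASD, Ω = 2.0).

t_e = 0.707 × 6 = 4.242 mm.
R_nwl = 0.6 × 550 × 4.242 × 260 × 10⁻³ = 364 kN (longitudinal, 2 welds).
R_nwt = 0.6 × 550 × 4.242 × 250 × 10⁻³ = 350 kN (transverse, base value).
(i) R_nwl + R_nwt = 713.9 kN; (ii) 0.85 R_nwl + 1.5 R_nwt = 834.3 kN.
R_n = max = 834.3 kN [governs: (ii)]; R_n/Ω = 417.2 kN.

R_n/Ω ≈ 417 kN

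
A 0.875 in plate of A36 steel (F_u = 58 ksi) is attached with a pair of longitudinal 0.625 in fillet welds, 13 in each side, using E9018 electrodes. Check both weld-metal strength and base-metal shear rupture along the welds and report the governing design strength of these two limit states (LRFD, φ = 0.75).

φR_n ≈ 465 kips (weld metal governs)

E90XX → F_EXX = 90 ksi.
t_e = 0.707 × 0.625 = 0.4419 in; L = 26 in.
Weld metal: φR_n = 0.75 × 0.6 × 90 × 0.4419 × 26 = 465.3 kips.
Base metal (shear rupture): φR_n = 0.75 × 0.6 × 58 × 0.875 × 26 = 593.8 kips.
Governing: weld metal.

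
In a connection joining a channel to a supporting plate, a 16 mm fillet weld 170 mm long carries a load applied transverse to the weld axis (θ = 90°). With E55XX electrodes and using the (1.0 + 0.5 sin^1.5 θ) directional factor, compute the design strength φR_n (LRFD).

φR_n ≈ 714 kN

E55XX → F_EXX = 550 MPa.
t_e = 0.707 × 16 = 11.31 mm; A_we = 11.31 × 170 = 1923 mm².
Directional factor: 1.0 + 0.5 sin^1.5(90°) = 1.5.
F_nw = 0.6 × 550 × 1.5 = 495 MPa.
φR_n = 0.75 × 495 × 1923 × 10⁻³ = 713.9 kN.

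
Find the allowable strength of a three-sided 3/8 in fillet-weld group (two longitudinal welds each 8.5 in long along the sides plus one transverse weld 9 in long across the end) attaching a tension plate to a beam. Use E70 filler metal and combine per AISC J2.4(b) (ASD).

E70XX → F_EXX = 70 ksi.
t_e = 0.707 × 0.375 = 0.2651 in.
R_nwl = 0.6 × 70 × 0.2651 × 17 = 189.3 kip (longitudinal, 2 welds).
R_nwt = 0.6 × 70 × 0.2651 × 9 = 100.2 kip (transverse, base value).
(i) R_nwl + R_nwt = 289.5 kip; (ii) 0.85 R_nwl + 1.5 R_nwt = 311.2 kip.
R_n = max = 311.2 kip [governs: (ii)]; R_n/Ω = 155.6 kip.

R_n/Ω ≈ 156 kip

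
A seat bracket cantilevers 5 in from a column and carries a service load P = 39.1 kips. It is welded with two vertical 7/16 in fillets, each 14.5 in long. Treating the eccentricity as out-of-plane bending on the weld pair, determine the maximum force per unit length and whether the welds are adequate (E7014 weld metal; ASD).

E70XX → F_EXX = 70 ksi.
L_w = 2 × 14.5 = 29 in; section modulus (unit throat) S = 2 × L²/6 = 70.08 in².
Direct shear f_v = P/L_w = 39.1/29 = 1.348 kip/in.
Moment M = P × e = 39.1 × 5 = 195.5 kip·in; bending f_b = M/S = 2.79 kip/in.
f_max = √(f_v² + f_b²) = √(1.348² + 2.79²) = 3.098 kip/in.
r_n/Ω = (1/2.0) × 0.6 × 70 × (0.707 × 0.4375) = 6.496 kip/in → adequate.

f_max ≈ 3.1 kip/in; adequate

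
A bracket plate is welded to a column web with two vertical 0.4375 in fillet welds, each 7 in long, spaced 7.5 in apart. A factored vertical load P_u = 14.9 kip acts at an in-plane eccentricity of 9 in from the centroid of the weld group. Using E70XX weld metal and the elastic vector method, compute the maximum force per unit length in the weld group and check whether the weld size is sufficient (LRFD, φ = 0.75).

E70XX → F_EXX = 70 ksi.
Total weld length L_w = 14 in. Treat welds as unit-width lines.
Polar moment about centroid: J = 2[d³/12 + d(b/2)²] = 2[7³/12 + 7×3.75²] = 254 in³.
Direct shear f_v = P/L_w = 14.9 / 14 = 1.064 kip/in (vertical).
Torsion M = P·e = 14.9 × 9 = 134.1 kip·in.
Critical point at (x, y) = (3.75, 3.5) from centroid. f_tx = M·y/J = 1.848 kip/in; f_ty = M·x/J = 1.979 kip/in.
Resultant f_max = √[f_tx² + (f_v + f_ty)²] = √[1.848² + (1.064 + 1.979)²] = 3.561 kip/in.
Capacity per unit length: φr_n = 0.75 × 0.6 × 70 × (0.707 × 0.4375) = 9.743 kip/in.
3.561 ≤ 9.743 → adequate.

f_max ≈ 3.56 kip/in; adequate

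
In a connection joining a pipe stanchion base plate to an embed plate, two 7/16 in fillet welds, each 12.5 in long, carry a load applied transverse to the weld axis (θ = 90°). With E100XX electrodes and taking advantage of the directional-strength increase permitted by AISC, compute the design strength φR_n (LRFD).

φR_n ≈ 522 kip

E100XX → F_EXX = 100 ksi.
t_e = 0.707 × 0.4375 = 0.3093 in; A_we = 0.3093 × 25 = 7.733 in².
Directional factor: 1.0 + 0.5 sin^1.5(90°) = 1.5.
F_nw = 0.6 × 100 × 1.5 = 90 ksi.
φR_n = 0.75 × 90 × 7.733 = 522 kip.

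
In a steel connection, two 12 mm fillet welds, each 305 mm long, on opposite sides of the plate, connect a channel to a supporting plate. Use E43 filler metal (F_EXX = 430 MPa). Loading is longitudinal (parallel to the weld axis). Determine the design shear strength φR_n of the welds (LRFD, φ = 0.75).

Effective throat t_e = 0.707 × 12 = 8.484 mm.
Total length L = 610 mm; A_we = 8.484 × 610 = 5175 mm².
F_nw = 0.6 F_EXX = 0.6 × 430 = 258 MPa.
φR_n = 0.75 × 258 × 5175 × 10⁻³ = 1001 kN.

φR_n ≈ 1000 kN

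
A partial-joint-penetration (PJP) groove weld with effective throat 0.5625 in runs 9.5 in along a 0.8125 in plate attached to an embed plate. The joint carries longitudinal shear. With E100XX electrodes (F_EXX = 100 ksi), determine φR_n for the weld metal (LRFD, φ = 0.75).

φR_n ≈ 240 kips

Effective throat (given) t_e = 0.5625 in.
A_we = 0.5625 × 9.5 = 5.344 in².
F_nw = 0.6 F_EXX = 60 ksi.
φR_n = 0.75 × 60 × 5.344 = 240.5 kips.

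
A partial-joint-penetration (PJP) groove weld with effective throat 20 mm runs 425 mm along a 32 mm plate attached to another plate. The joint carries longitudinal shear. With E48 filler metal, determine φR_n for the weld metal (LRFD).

φR_n ≈ 1840 kN

E48XX → F_EXX = 480 MPa.
Effective throat (given) t_e = 20 mm.
A_we = 20 × 425 = 8500 mm².
F_nw = 0.6 F_EXX = 288 MPa.
φR_n = 0.75 × 288 × 8500 × 10⁻³ = 1836 kN.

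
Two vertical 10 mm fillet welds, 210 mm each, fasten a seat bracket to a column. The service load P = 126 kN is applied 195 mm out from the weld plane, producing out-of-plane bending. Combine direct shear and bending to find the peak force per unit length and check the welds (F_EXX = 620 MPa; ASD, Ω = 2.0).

f_max ≈ 1700 N/mm; NOT adequate

L_w = 2 × 210 = 420 mm; section modulus (unit throat) S = 2 × L²/6 = 14700 mm².
Direct shear f_v = P/L_w = 126×10³/420 = 300 N/mm.
Moment M = P × e = 126×10³ × 195 = 24570000 N·mm; bending f_b = M/S = 1671 N/mm.
f_max = √(f_v² + f_b²) = √(300² + 1671²) = 1698 N/mm.
r_n/Ω = (1/2.0) × 0.6 × 620 × (0.707 × 10) = 1315 N/mm → NOT adequate.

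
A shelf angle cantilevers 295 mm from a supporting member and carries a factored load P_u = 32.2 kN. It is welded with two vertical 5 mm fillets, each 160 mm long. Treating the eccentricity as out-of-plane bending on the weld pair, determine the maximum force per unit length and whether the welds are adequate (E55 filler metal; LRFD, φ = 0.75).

E55XX → F_EXX = 550 MPa.
L_w = 2 × 160 = 320 mm; section modulus (unit throat) S = 2 × L²/6 = 8533 mm².
Direct shear f_v = P/L_w = 32.2×10³/320 = 100.6 N/mm.
Moment M = P × e = 32.2×10³ × 295 = 9499000 N·mm; bending f_b = M/S = 1113 N/mm.
f_max = √(f_v² + f_b²) = √(100.6² + 1113²) = 1118 N/mm.
φr_n = 0.75 × 0.6 × 550 × (0.707 × 5) = 874.9 N/mm → NOT adequate.

f_max ≈ 1120 N/mm; NOT adequate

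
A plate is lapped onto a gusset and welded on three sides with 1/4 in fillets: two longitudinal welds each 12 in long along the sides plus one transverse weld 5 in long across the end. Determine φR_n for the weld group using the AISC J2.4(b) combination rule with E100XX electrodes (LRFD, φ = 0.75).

E100XX → F_EXX = 100 ksi.
t_e = 0.707 × 0.25 = 0.1767 in.
R_nwl = 0.6 × 100 × 0.1767 × 24 = 254.5 kips (longitudinal, 2 welds).
R_nwt = 0.6 × 100 × 0.1767 × 5 = 53.02 kips (transverse, base value).
(i) R_nwl + R_nwt = 307.5 kips; (ii) 0.85 R_nwl + 1.5 R_nwt = 295.9 kips.
R_n = max = 307.5 kips [governs: (i)]; φR_n = 230.7 kips.

φR_n ≈ 231 kips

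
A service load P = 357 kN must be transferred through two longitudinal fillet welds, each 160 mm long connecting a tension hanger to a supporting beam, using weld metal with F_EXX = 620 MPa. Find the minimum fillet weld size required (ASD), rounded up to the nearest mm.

w = 9 mm

Total weld length L = 320 mm.
Required throat t_e = P × Ω / (0.6 F_EXX × L) = 357 × 2.0 / (0.6 × 620 × 320 × 10⁻³) = 5.998 mm.
Required leg w = t_e / 0.707 = 8.484 mm → use 9 mm.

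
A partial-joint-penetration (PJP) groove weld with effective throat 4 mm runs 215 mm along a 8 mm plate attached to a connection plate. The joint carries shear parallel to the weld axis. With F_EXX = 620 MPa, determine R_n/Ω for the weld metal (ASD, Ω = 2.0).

Effective throat (given) t_e = 4 mm.
A_we = 4 × 215 = 860 mm².
F_nw = 0.6 F_EXX = 372 MPa.
R_n/Ω = (372 × 860) / 2.0 × 10⁻³ = 160 kN.

R_n/Ω ≈ 160 kN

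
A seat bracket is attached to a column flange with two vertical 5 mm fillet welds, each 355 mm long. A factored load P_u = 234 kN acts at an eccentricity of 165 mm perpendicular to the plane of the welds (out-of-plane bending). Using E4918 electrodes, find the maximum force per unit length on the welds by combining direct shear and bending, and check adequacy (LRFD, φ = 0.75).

E49XX → F_EXX = 490 MPa.
L_w = 2 × 355 = 710 mm; section modulus (unit throat) S = 2 × L²/6 = 42010 mm².
Direct shear f_v = P/L_w = 234×10³/710 = 329.6 N/mm.
Moment M = P × e = 234×10³ × 165 = 38610000 N·mm; bending f_b = M/S = 919.1 N/mm.
f_max = √(f_v² + f_b²) = √(329.6² + 919.1²) = 976.4 N/mm.
φr_n = 0.75 × 0.6 × 490 × (0.707 × 5) = 779.5 N/mm → NOT adequate.

f_max ≈ 976 N/mm; NOT adequate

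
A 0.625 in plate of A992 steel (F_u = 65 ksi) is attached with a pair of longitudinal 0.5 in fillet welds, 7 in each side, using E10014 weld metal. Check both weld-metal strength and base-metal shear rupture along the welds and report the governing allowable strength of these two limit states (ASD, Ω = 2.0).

E100XX → F_EXX = 100 ksi.
t_e = 0.707 × 0.5 = 0.3535 in; L = 14 in.
Weld metal: R_n/Ω = (1/2.0) × 0.6 × 100 × 0.3535 × 14 = 148.5 kips.
Base metal (shear rupture): R_n/Ω = (1/2.0) × 0.6 × 65 × 0.625 × 14 = 170.6 kips.
Governing: weld metal.

R_n/Ω ≈ 148 kips (weld metal governs)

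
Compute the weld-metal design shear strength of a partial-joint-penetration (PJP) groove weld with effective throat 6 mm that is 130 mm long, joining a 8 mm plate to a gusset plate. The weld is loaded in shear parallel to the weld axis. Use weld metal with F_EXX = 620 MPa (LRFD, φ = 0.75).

φR_n ≈ 218 kN

Effective throat (given) t_e = 6 mm.
A_we = 6 × 130 = 780 mm².
F_nw = 0.6 F_EXX = 372 MPa.
φR_n = 0.75 × 372 × 780 × 10⁻³ = 217.6 kN.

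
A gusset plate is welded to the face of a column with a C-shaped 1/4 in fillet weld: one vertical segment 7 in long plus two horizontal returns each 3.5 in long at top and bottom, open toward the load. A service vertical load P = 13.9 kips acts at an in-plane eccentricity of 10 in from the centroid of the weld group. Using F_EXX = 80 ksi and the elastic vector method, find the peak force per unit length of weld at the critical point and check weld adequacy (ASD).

f_max ≈ 5.26 kip/in; NOT adequate

Total weld length L_w = 14 in. Treat welds as unit-width lines.
Centroid: x̄ = 2×3.5×1.75 / 14 = 0.875 in from the vertical weld.
Polar moment about centroid: J = I_x + I_y = [7³/12 + 2×3.5×3.5²] + [7×0.875² + 2(3.5³/12 + 3.5×0.875²)] = 132.2 in³.
Direct shear f_v = P/L_w = 13.9 / 14 = 0.9929 kip/in (vertical).
Torsion M = P·e = 13.9 × 10 = 139 kip·in.
Critical point at (x, y) = (2.625, 3.5) from centroid. f_tx = M·y/J = 3.68 kip/in; f_ty = M·x/J = 2.76 kip/in.
Resultant f_max = √[f_tx² + (f_v + f_ty)²] = √[3.68² + (0.9929 + 2.76)²] = 5.256 kip/in.
Capacity per unit length: r_n/Ω = (1/2.0) × 0.6 × 80 × (0.707 × 0.25) = 4.242 kip/in.
5.256 > 4.242 → NOT adequate.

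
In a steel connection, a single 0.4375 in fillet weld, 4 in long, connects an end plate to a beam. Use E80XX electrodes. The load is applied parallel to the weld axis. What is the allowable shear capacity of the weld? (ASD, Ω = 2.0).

R_n/Ω ≈ 29.7 kips

E80XX → F_EXX = 80 ksi.
Effective throat t_e = 0.707 × 0.4375 = 0.3093 in.
Total length L = 4 in; A_we = 0.3093 × 4 = 1.237 in².
F_nw = 0.6 F_EXX = 0.6 × 80 = 48 ksi.
R_n = 48 × 1.237 = 59.39 kips; R_n/Ω = 59.39/2.0 = 29.69 kips.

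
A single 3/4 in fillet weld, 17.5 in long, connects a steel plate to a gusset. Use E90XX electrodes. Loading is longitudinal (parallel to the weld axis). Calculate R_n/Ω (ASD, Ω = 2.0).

E90XX → F_EXX = 90 ksi.
Effective throat t_e = 0.707 × 0.75 = 0.5302 in.
Total length L = 17.5 in; A_we = 0.5302 × 17.5 = 9.279 in².
F_nw = 0.6 F_EXX = 0.6 × 90 = 54 ksi.
R_n = 54 × 9.279 = 501.1 kips; R_n/Ω = 501.1/2.0 = 250.5 kips.

R_n/Ω ≈ 251 kips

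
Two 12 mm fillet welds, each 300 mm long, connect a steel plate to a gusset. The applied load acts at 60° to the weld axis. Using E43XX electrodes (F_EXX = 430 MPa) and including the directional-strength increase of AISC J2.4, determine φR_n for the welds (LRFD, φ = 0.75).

φR_n ≈ 1380 kN

t_e = 0.707 × 12 = 8.484 mm; A_we = 8.484 × 600 = 5090 mm².
Directional factor: 1.0 + 0.5 sin^1.5(60°) = 1.403.
F_nw = 0.6 × 430 × 1.403 = 362 MPa.
φR_n = 0.75 × 362 × 5090 × 10⁻³ = 1382 kN.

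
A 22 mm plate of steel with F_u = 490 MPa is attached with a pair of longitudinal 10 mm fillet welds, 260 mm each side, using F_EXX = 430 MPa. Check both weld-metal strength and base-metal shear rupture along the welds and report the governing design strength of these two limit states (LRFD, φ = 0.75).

φR_n ≈ 711 kN (weld metal governs)

t_e = 0.707 × 10 = 7.07 mm; L = 520 mm.
Weld metal: φR_n = 0.75 × 0.6 × 430 × 7.07 × 520 × 10⁻³ = 711.4 kN.
Base metal (shear rupture): φR_n = 0.75 × 0.6 × 490 × 22 × 520 × 10⁻³ = 2523 kN.
Governing: weld metal.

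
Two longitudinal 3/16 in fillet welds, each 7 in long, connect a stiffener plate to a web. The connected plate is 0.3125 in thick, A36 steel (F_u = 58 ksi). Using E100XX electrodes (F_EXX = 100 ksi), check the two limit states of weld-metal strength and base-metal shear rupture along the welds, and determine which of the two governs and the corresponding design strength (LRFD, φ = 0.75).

t_e = 0.707 × 0.1875 = 0.1326 in; L = 14 in.
Weld metal: φR_n = 0.75 × 0.6 × 100 × 0.1326 × 14 = 83.51 kips.
Base metal (shear rupture): φR_n = 0.75 × 0.6 × 58 × 0.3125 × 14 = 114.2 kips.
Governing: weld metal.

φR_n ≈ 83.5 kips (weld metal governs)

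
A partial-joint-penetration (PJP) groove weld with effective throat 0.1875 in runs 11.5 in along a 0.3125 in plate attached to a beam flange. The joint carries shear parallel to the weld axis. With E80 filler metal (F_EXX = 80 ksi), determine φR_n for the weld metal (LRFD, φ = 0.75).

φR_n ≈ 77.6 kips

Effective throat (given) t_e = 0.1875 in.
A_we = 0.1875 × 11.5 = 2.156 in².
F_nw = 0.6 F_EXX = 48 ksi.
φR_n = 0.75 × 48 × 2.156 = 77.62 kips.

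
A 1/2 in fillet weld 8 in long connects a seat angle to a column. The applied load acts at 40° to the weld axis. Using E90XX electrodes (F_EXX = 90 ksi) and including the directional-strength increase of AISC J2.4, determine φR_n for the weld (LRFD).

φR_n ≈ 144 kips

t_e = 0.707 × 0.5 = 0.3535 in; A_we = 0.3535 × 8 = 2.828 in².
Directional factor: 1.0 + 0.5 sin^1.5(40°) = 1.258.
F_nw = 0.6 × 90 × 1.258 = 67.91 ksi.
φR_n = 0.75 × 67.91 × 2.828 = 144 kips.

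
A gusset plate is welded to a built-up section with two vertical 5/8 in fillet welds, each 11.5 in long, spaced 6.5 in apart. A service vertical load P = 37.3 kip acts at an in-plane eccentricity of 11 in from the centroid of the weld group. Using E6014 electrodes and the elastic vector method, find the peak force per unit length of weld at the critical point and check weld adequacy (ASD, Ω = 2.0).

E60XX → F_EXX = 60 ksi.
Total weld length L_w = 23 in. Treat welds as unit-width lines.
Polar moment about centroid: J = 2[d³/12 + d(b/2)²] = 2[11.5³/12 + 11.5×3.25²] = 496.4 in³.
Direct shear f_v = P/L_w = 37.3 / 23 = 1.622 kip/in (vertical).
Torsion M = P·e = 37.3 × 11 = 410.3 kip·in.
Critical point at (x, y) = (3.25, 5.75) from centroid. f_tx = M·y/J = 4.753 kip/in; f_ty = M·x/J = 2.686 kip/in.
Resultant f_max = √[f_tx² + (f_v + f_ty)²] = √[4.753² + (1.622 + 2.686)²] = 6.414 kip/in.
Capacity per unit length: r_n/Ω = (1/2.0) × 0.6 × 60 × (0.707 × 0.625) = 7.954 kip/in.
6.414 ≤ 7.954 → adequate.

f_max ≈ 6.41 kip/in; adequate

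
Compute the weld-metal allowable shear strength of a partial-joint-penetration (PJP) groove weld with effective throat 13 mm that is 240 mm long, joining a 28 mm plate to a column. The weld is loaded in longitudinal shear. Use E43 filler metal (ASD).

R_n/Ω ≈ 402 kN

E43XX → F_EXX = 430 MPa.
Effective throat (given) t_e = 13 mm.
A_we = 13 × 240 = 3120 mm².
F_nw = 0.6 F_EXX = 258 MPa.
R_n/Ω = (258 × 3120) / 2.0 × 10⁻³ = 402.5 kN.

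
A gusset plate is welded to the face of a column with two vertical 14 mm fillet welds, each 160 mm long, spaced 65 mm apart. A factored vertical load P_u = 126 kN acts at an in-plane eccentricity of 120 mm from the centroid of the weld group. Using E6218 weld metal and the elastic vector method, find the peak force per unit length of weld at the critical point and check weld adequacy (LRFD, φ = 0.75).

E62XX → F_EXX = 620 MPa.
Total weld length L_w = 320 mm. Treat welds as unit-width lines.
Polar moment about centroid: J = 2[d³/12 + d(b/2)²] = 2[160³/12 + 160×32.5²] = 1021000 mm³.
Direct shear f_v = P/L_w = 126×10³ / 320 = 393.8 N/mm (vertical).
Torsion M = P·e = 126×10³ × 120 = 15120000 N·mm.
Critical point at (x, y) = (32.5, 80) from centroid. f_tx = M·y/J = 1185 N/mm; f_ty = M·x/J = 481.5 N/mm.
Resultant f_max = √[f_tx² + (f_v + f_ty)²] = √[1185² + (393.8 + 481.5)²] = 1473 N/mm.
Capacity per unit length: φr_n = 0.75 × 0.6 × 620 × (0.707 × 14) = 2762 N/mm.
1473 ≤ 2762 → adequate.

f_max ≈ 1470 N/mm; adequate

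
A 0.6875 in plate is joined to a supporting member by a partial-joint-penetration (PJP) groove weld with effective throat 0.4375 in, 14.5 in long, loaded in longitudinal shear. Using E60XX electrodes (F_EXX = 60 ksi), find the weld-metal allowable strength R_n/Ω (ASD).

Effective throat (given) t_e = 0.4375 in.
A_we = 0.4375 × 14.5 = 6.344 in².
F_nw = 0.6 F_EXX = 36 ksi.
R_n/Ω = (36 × 6.344) / 2.0 = 114.2 kips.

R_n/Ω ≈ 114 kips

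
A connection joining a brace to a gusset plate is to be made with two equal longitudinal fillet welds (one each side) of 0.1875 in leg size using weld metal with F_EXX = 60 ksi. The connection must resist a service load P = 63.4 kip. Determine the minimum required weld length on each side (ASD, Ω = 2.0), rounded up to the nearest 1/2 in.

L = 13.5 in on each side

Throat t_e = 0.707 × 0.1875 = 0.1326 in.
r_n/Ω = (0.6 × 60 × 0.1326) / 2.0 = 2.386 kip/in.
L_req = P / (r_n/Ω) = 63.4 / 2.386 = 26.57 in total.
Per side: 26.57 / 2 = 13.29 in.
Round up → use L = 13.5 in on each side.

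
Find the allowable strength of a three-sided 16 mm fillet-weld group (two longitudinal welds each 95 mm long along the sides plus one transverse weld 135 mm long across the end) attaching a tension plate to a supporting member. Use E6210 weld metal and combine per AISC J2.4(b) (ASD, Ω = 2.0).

E62XX → F_EXX = 620 MPa.
t_e = 0.707 × 16 = 11.31 mm.
R_nwl = 0.6 × 620 × 11.31 × 190 × 10⁻³ = 799.5 kN (longitudinal, 2 welds).
R_nwt = 0.6 × 620 × 11.31 × 135 × 10⁻³ = 568.1 kN (transverse, base value).
(i) R_nwl + R_nwt = 1368 kN; (ii) 0.85 R_nwl + 1.5 R_nwt = 1532 kN.
R_n = max = 1532 kN [governs: (ii)]; R_n/Ω = 765.9 kN.

R_n/Ω ≈ 766 kN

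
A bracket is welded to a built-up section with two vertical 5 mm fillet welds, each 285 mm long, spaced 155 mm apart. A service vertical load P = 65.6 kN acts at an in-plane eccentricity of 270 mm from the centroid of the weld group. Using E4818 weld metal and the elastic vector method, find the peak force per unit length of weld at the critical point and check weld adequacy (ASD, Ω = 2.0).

E48XX → F_EXX = 480 MPa.
Total weld length L_w = 570 mm. Treat welds as unit-width lines.
Polar moment about centroid: J = 2[d³/12 + d(b/2)²] = 2[285³/12 + 285×77.5²] = 7282000 mm³.
Direct shear f_v = P/L_w = 65.6×10³ / 570 = 115.1 N/mm (vertical).
Torsion M = P·e = 65.6×10³ × 270 = 17712000 N·mm.
Critical point at (x, y) = (77.5, 142.5) from centroid. f_tx = M·y/J = 346.6 N/mm; f_ty = M·x/J = 188.5 N/mm.
Resultant f_max = √[f_tx² + (f_v + f_ty)²] = √[346.6² + (115.1 + 188.5)²] = 460.8 N/mm.
Capacity per unit length: r_n/Ω = (1/2.0) × 0.6 × 480 × (0.707 × 5) = 509 N/mm.
460.8 ≤ 509 → adequate.

f_max ≈ 461 N/mm; adequate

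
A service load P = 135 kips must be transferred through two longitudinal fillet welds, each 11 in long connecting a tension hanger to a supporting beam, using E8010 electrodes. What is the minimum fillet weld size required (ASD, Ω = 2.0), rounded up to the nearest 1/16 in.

E80XX → F_EXX = 80 ksi.
Total weld length L = 22 in.
Required throat t_e = P × Ω / (0.6 F_EXX × L) = 135 × 2.0 / (0.6 × 80 × 22) = 0.2557 in.
Required leg w = t_e / 0.707 = 0.3616 in → use 3/8 in.

w = 3/8 in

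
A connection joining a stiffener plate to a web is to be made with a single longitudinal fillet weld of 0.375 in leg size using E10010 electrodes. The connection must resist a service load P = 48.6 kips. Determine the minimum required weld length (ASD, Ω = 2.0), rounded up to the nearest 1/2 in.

L = 6.5 in

E100XX → F_EXX = 100 ksi.
Throat t_e = 0.707 × 0.375 = 0.2651 in.
r_n/Ω = (0.6 × 100 × 0.2651) / 2.0 = 7.954 kip/in.
L_req = P / (r_n/Ω) = 48.6 / 7.954 = 6.11 in total.
Round up → use L = 6.5 in.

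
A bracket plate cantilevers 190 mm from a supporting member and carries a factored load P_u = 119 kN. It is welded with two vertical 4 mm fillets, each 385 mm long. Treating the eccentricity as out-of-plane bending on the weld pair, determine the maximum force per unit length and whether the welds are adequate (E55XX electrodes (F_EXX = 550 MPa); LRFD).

f_max ≈ 483 N/mm; adequate

L_w = 2 × 385 = 770 mm; section modulus (unit throat) S = 2 × L²/6 = 49410 mm².
Direct shear f_v = P/L_w = 119×10³/770 = 154.5 N/mm.
Moment M = P × e = 119×10³ × 190 = 22610000 N·mm; bending f_b = M/S = 457.6 N/mm.
f_max = √(f_v² + f_b²) = √(154.5² + 457.6²) = 483 N/mm.
φr_n = 0.75 × 0.6 × 550 × (0.707 × 4) = 699.9 N/mm → adequate.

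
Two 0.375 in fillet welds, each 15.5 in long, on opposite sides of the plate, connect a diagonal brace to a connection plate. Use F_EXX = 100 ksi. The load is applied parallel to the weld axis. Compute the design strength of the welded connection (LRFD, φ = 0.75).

Effective throat t_e = 0.707 × 0.375 = 0.2651 in.
Total length L = 31 in; A_we = 0.2651 × 31 = 8.219 in².
F_nw = 0.6 F_EXX = 0.6 × 100 = 60 ksi.
φR_n = 0.75 × 60 × 8.219 = 369.8 kips.

φR_n ≈ 370 kips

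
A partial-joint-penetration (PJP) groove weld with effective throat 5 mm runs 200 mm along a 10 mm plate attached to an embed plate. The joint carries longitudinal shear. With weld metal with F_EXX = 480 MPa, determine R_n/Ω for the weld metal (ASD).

Effective throat (given) t_e = 5 mm.
A_we = 5 × 200 = 1000 mm².
F_nw = 0.6 F_EXX = 288 MPa.
R_n/Ω = (288 × 1000) / 2.0 × 10⁻³ = 144 kN.

R_n/Ω ≈ 144 kN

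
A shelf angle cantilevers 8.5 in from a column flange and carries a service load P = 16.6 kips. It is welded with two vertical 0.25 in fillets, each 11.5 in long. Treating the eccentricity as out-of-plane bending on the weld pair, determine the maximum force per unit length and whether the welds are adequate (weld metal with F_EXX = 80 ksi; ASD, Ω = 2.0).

f_max ≈ 3.28 kip/in; adequate

L_w = 2 × 11.5 = 23 in; section modulus (unit throat) S = 2 × L²/6 = 44.08 in².
Direct shear f_v = P/L_w = 16.6/23 = 0.7217 kip/in.
Moment M = P × e = 16.6 × 8.5 = 141.1 kip·in; bending f_b = M/S = 3.201 kip/in.
f_max = √(f_v² + f_b²) = √(0.7217² + 3.201²) = 3.281 kip/in.
r_n/Ω = (1/2.0) × 0.6 × 80 × (0.707 × 0.25) = 4.242 kip/in → adequate.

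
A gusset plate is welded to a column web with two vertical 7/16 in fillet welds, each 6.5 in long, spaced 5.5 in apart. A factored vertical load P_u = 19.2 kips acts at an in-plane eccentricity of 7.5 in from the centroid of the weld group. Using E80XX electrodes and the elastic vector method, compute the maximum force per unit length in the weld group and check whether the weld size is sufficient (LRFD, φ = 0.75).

f_max ≈ 5.33 kip/in; adequate

E80XX → F_EXX = 80 ksi.
Total weld length L_w = 13 in. Treat welds as unit-width lines.
Polar moment about centroid: J = 2[d³/12 + d(b/2)²] = 2[6.5³/12 + 6.5×2.75²] = 144.1 in³.
Direct shear f_v = P/L_w = 19.2 / 13 = 1.477 kip/in (vertical).
Torsion M = P·e = 19.2 × 7.5 = 144 kip·in.
Critical point at (x, y) = (2.75, 3.25) from centroid. f_tx = M·y/J = 3.248 kip/in; f_ty = M·x/J = 2.748 kip/in.
Resultant f_max = √[f_tx² + (f_v + f_ty)²] = √[3.248² + (1.477 + 2.748)²] = 5.33 kip/in.
Capacity per unit length: φr_n = 0.75 × 0.6 × 80 × (0.707 × 0.4375) = 11.14 kip/in.
5.33 ≤ 11.14 → adequate.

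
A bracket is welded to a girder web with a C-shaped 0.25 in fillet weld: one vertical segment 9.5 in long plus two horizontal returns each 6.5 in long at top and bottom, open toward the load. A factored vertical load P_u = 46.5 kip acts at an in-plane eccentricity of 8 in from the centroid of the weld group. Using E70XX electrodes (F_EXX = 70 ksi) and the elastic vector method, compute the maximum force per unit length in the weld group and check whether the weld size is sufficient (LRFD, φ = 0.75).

Total weld length L_w = 22.5 in. Treat welds as unit-width lines.
Centroid: x̄ = 2×6.5×3.25 / 22.5 = 1.878 in from the vertical weld.
Polar moment about centroid: J = I_x + I_y = [9.5³/12 + 2×6.5×4.75²] + [9.5×1.878² + 2(6.5³/12 + 6.5×1.372²)] = 468.5 in³.
Direct shear f_v = P/L_w = 46.5 / 22.5 = 2.067 kip/in (vertical).
Torsion M = P·e = 46.5 × 8 = 372 kip·in.
Critical point at (x, y) = (4.622, 4.75) from centroid. f_tx = M·y/J = 3.772 kip/in; f_ty = M·x/J = 3.67 kip/in.
Resultant f_max = √[f_tx² + (f_v + f_ty)²] = √[3.772² + (2.067 + 3.67)²] = 6.865 kip/in.
Capacity per unit length: φr_n = 0.75 × 0.6 × 70 × (0.707 × 0.25) = 5.568 kip/in.
6.865 > 5.568 → NOT adequate.

f_max ≈ 6.87 kip/in; NOT adequate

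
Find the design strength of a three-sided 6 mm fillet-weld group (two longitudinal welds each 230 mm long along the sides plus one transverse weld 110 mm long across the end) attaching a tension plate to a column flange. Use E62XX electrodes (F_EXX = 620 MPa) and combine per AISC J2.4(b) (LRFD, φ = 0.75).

φR_n ≈ 675 kN

t_e = 0.707 × 6 = 4.242 mm.
R_nwl = 0.6 × 620 × 4.242 × 460 × 10⁻³ = 725.9 kN (longitudinal, 2 welds).
R_nwt = 0.6 × 620 × 4.242 × 110 × 10⁻³ = 173.6 kN (transverse, base value).
(i) R_nwl + R_nwt = 899.5 kN; (ii) 0.85 R_nwl + 1.5 R_nwt = 877.4 kN.
R_n = max = 899.5 kN [governs: (i)]; φR_n = 674.6 kN.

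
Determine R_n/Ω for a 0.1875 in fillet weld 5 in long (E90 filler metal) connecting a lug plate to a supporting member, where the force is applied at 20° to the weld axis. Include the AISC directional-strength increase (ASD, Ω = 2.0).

R_n/Ω ≈ 19.7 kip

E90XX → F_EXX = 90 ksi.
t_e = 0.707 × 0.1875 = 0.1326 in; A_we = 0.1326 × 5 = 0.6628 in².
Directional factor: 1.0 + 0.5 sin^1.5(20°) = 1.1.
F_nw = 0.6 × 90 × 1.1 = 59.4 ksi.
R_n/Ω = (59.4 × 0.6628) / 2.0 = 19.69 kip.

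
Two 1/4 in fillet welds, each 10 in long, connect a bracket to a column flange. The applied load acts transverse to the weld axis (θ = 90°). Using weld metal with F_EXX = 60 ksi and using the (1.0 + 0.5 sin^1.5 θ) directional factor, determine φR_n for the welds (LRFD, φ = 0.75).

t_e = 0.707 × 0.25 = 0.1767 in; A_we = 0.1767 × 20 = 3.535 in².
Directional factor: 1.0 + 0.5 sin^1.5(90°) = 1.5.
F_nw = 0.6 × 60 × 1.5 = 54 ksi.
φR_n = 0.75 × 54 × 3.535 = 143.2 kip.

φR_n ≈ 143 kip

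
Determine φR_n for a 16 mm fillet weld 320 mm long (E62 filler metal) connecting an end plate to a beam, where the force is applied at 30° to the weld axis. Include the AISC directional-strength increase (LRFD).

φR_n ≈ 1190 kN

E62XX → F_EXX = 620 MPa.
t_e = 0.707 × 16 = 11.31 mm; A_we = 11.31 × 320 = 3620 mm².
Directional factor: 1.0 + 0.5 sin^1.5(30°) = 1.177.
F_nw = 0.6 × 620 × 1.177 = 437.8 MPa.
φR_n = 0.75 × 437.8 × 3620 × 10⁻³ = 1188 kN.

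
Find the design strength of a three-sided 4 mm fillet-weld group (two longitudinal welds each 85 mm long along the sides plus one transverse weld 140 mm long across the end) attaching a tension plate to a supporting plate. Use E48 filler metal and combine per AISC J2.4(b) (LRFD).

φR_n ≈ 217 kN

E48XX → F_EXX = 480 MPa.
t_e = 0.707 × 4 = 2.828 mm.
R_nwl = 0.6 × 480 × 2.828 × 170 × 10⁻³ = 138.5 kN (longitudinal, 2 welds).
R_nwt = 0.6 × 480 × 2.828 × 140 × 10⁻³ = 114 kN (transverse, base value).
(i) R_nwl + R_nwt = 252.5 kN; (ii) 0.85 R_nwl + 1.5 R_nwt = 288.7 kN.
R_n = max = 288.7 kN [governs: (ii)]; φR_n = 216.5 kN.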